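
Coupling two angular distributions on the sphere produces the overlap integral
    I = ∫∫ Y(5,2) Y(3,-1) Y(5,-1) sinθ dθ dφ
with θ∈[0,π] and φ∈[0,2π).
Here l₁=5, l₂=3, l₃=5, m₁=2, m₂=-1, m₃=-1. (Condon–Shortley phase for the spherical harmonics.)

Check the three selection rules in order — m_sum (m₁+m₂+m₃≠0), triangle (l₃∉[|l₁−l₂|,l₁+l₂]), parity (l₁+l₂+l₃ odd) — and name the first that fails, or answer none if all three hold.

parity

m₁+m₂+m₃ = 2 − 1 − 1 = 0  ✓
triangle: |5−3|=2 ≤ l₃=5 ≤ 5+3=8  ✓
parity: l₁+l₂+l₃ = 13 is odd  ✗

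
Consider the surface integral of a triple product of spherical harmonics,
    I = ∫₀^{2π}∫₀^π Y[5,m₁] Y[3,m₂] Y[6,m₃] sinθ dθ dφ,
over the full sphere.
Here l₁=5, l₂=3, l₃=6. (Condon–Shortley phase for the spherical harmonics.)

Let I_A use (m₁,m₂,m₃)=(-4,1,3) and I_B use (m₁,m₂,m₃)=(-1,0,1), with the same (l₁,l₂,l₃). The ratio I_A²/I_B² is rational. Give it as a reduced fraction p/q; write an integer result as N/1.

Shared (l₁,l₂,l₃)=(5,3,6): N and (l;000)² cancel in I_A²/I_B².
A: Δ = 2!·8!·4!/15! = 1/675675; Racah Σ t=1..2: t=1:−1/241920 t=2:+1/40320 = 1/48384; ⇒ 3j(5 3 6; -4 1 3)² = 24/1001, sgn -1
B: Δ = 2!·8!·4!/15! = 1/675675; Racah Σ t=0..2: t=0:+1/17280 t=1:−1/2880 t=2:+1/6912 = -1/6912; ⇒ 3j(5 3 6; -1 0 1)² = 5/429, sgn +1
I_A²/I_B² = (24/1001)/(5/429) = 72/35

72/35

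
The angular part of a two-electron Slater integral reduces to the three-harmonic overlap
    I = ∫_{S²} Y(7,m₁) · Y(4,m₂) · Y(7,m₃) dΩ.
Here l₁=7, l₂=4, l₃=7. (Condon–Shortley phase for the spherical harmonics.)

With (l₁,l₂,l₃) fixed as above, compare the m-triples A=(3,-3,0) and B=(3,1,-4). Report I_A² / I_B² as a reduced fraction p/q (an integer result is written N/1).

1350/1859

l's match ⇒ only the (l;m) 3-j factors differ between A and B.
A: triangle coeff Δ(7,4,7) = 1/58198140; Σ_t [0,1]: t=0:+1/2488320 t=1:−1/4354560 = 1/5806080; (3j)²=525/92378 [(7 4 7; 3 -3 0)], sign=-1
B: triangle coeff Δ(7,4,7) = 1/58198140; Σ_t [1,4]: t=1:−1/4354560 t=2:+1/1935360 t=3:−1/8709120 t=4:+1/522547200 = 13/74649600; (3j)²=91/11628 [(7 4 7; 3 1 -4)], sign=-1
I_A²/I_B² = (525/92378)/(91/11628) = 1350/1859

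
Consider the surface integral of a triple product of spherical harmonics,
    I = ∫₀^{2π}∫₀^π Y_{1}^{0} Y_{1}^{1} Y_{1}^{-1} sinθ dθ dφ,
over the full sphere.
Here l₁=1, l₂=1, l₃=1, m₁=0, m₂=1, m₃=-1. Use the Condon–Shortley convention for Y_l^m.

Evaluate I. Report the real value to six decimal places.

l₁+l₂+l₃=3 is odd: 3j(l;000)=0 ⇒ I=0

0.000000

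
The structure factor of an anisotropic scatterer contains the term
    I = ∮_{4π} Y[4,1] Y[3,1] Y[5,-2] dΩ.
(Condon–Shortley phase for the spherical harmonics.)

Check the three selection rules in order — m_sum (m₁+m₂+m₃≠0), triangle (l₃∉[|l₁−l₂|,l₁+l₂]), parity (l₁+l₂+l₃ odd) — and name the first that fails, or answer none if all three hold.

none

Σmᵢ = 0  ✓
l₃∈[|l₁−l₂|,l₁+l₂]=[1,7], have l₃=5  ✓
Σlᵢ = 12 ⇒ even  ✓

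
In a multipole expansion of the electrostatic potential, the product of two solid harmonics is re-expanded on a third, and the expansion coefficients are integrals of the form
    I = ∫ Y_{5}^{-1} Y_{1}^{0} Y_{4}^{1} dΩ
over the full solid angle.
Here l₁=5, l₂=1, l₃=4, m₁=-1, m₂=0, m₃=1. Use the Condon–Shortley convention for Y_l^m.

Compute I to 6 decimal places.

Rules hold: Σm=0, L=10 even, 4≤4≤6.
N = 11·3·9 = 297
Δ = 2!·8!·0!/11! = 1/495
Racah Σ t=1..1: t=1:−1/576 = -1/576
⇒ 3j(5 1 4; 0 0 0)² = 5/99, sgn -1
Racah Σ t=1..1: t=1:−1/720 = -1/720
⇒ 3j(5 1 4; -1 0 1)² = 8/165, sgn +1
4πI² = N·(3j₀)²·(3jₘ)² = 8/11
I = -1·√(0.727273/4π) = -0.24057125

-0.240571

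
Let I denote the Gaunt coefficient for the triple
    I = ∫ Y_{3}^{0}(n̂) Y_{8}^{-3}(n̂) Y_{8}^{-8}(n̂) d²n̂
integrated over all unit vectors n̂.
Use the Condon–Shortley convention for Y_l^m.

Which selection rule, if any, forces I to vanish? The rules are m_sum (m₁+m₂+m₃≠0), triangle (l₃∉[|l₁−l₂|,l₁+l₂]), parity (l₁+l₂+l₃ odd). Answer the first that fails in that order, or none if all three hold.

Σmᵢ = -11  ✗
l₃∈[|l₁−l₂|,l₁+l₂]=[5,11], have l₃=8
Σlᵢ = 19 ⇒ odd

m_sum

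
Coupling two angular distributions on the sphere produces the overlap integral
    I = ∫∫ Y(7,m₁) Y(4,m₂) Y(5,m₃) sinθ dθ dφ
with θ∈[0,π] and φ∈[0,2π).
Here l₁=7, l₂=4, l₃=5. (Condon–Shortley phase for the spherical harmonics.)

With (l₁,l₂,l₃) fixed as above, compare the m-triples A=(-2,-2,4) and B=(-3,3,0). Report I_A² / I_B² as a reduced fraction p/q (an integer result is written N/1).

Shared (l₁,l₂,l₃)=(7,4,5): N and (l;000)² cancel in I_A²/I_B².
A: Δ = 6!·8!·2!/17! = 1/6126120; Racah Σ t=1..2: t=1:−1/4838400 t=2:+1/483840 = 1/537600; ⇒ 3j(7 4 5; -2 -2 4)² = 2187/170170, sgn -1
B: Δ = 6!·8!·2!/17! = 1/6126120; Racah Σ t=5..6: t=5:−1/172800 t=6:+1/414720 = -7/2073600; ⇒ 3j(7 4 5; -3 3 0)² = 343/29172, sgn +1
I_A²/I_B² = (2187/170170)/(343/29172) = 13122/12005

13122/12005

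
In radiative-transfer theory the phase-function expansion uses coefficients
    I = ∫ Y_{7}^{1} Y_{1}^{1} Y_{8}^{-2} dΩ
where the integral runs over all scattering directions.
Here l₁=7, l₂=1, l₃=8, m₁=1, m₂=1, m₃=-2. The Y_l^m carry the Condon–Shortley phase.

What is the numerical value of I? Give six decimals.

m-sum 0 ✓  L=16 even ✓  6≤8≤8 ✓
Π(2lᵢ+1) = 15×3×17 = 765
triangle coeff Δ(7,1,8) = 1/2040
Σ_t [0,0]: t=0:+1/25401600 = 1/25401600
(3j)²=8/255 [(7 1 8; 0 0 0)], sign=+1
Σ_t [0,0]: t=0:+1/58060800 = 1/58060800
(3j)²=3/136 [(7 1 8; 1 1 -2)], sign=+1
⇒ 4πI² = 9/17
I = (+1)√(9/17/(4π)) = 0.20525411

0.205254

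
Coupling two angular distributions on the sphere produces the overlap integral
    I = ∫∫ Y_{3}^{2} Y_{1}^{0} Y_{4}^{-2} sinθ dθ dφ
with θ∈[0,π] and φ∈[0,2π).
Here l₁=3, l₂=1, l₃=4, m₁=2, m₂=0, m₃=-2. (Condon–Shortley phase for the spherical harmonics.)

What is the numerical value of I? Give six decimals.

Checks pass: Σm=0; 8 even; l₃=4∈[2,4].
(2·3+1)(2·1+1)(2·4+1) = 189
Δ: 0! 6! 2! / 9! → 1/252
sum: t=0:+1/36 = 1/36
3j²(3 1 4; 0 0 0) = Δ·Π!·Σ² = 4/63  (sign +1)
sum: t=0:+1/120 = 1/120
3j²(3 1 4; 2 0 -2) = Δ·Π!·Σ² = 1/21  (sign +1)
combine: 4πI² = 189·4/63·1/21 = 4/7
take √, sign +1: I = 0.21324362

0.213244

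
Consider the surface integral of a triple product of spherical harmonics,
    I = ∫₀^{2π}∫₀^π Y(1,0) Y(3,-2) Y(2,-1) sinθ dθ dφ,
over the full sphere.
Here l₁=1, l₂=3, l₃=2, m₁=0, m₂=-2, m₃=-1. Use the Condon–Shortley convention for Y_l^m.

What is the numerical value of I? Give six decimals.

0.000000

0 − 2 − 1 = -3 ≠ 0: azimuthal integral kills it; I = 0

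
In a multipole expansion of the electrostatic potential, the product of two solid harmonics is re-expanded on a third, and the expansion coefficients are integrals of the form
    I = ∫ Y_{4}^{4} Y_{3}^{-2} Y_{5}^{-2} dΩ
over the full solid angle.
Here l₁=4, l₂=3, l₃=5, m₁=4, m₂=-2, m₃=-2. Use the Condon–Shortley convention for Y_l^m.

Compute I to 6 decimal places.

-0.109480

Rules hold: Σm=0, L=12 even, 1≤5≤7.
N = 9·7·11 = 693
Δ = 2!·6!·4!/13! = 1/180180
Racah Σ t=0..2: t=0:+1/576 t=1:−1/144 t=2:+1/576 = -1/288
⇒ 3j(4 3 5; 0 0 0)² = 20/1001, sgn +1
Racah Σ t=0..0: t=0:+1/8640 = 1/8640
⇒ 3j(4 3 5; 4 -2 -2)² = 14/1287, sgn -1
4πI² = N·(3j₀)²·(3jₘ)² = 280/1859
I = -1·√(0.150619/4π) = -0.10947990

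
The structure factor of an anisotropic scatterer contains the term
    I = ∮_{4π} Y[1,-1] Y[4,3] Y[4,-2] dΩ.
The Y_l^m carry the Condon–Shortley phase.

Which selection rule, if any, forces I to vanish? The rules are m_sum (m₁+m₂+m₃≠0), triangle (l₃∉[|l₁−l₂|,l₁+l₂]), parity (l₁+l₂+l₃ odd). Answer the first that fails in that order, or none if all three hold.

m₁+m₂+m₃ = -1 + 3 − 2 = 0  ✓
triangle: |1−4|=3 ≤ l₃=4 ≤ 1+4=5  ✓
parity: l₁+l₂+l₃ = 9 is odd  ✗

parity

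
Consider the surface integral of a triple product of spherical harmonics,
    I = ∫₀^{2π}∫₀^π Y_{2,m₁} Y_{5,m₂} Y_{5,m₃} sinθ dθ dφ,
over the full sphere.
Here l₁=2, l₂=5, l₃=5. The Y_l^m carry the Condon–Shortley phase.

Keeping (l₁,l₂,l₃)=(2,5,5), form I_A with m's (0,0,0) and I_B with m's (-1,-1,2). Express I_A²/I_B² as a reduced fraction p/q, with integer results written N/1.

Shared (l₁,l₂,l₃)=(2,5,5): N and (l;000)² cancel in I_A²/I_B².
A: Δ = 2!·2!·8!/13! = 1/38610; Racah Σ t=0..2: t=0:+1/2880 t=1:−1/576 t=2:+1/2880 = -1/960; ⇒ 3j(2 5 5; 0 0 0)² = 10/429, sgn +1
B: Δ = 2!·2!·8!/13! = 1/38610; Racah Σ t=1..2: t=1:−1/1440 t=2:+1/2880 = -1/2880; ⇒ 3j(2 5 5; -1 -1 2)² = 7/715, sgn +1
I_A²/I_B² = (10/429)/(7/715) = 50/21

50/21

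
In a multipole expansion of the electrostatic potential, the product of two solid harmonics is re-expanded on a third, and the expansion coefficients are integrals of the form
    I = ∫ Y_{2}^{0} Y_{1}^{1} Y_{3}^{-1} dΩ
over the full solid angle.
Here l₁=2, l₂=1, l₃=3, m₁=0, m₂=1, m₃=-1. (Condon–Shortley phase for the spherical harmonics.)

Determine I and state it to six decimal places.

m-sum 0 ✓  L=6 even ✓  1≤3≤3 ✓
Π(2lᵢ+1) = 5×3×7 = 105
triangle coeff Δ(2,1,3) = 1/105
Σ_t [0,0]: t=0:+1/4 = 1/4
(3j)²=3/35 [(2 1 3; 0 0 0)], sign=-1
Σ_t [0,0]: t=0:+1/8 = 1/8
(3j)²=2/35 [(2 1 3; 0 1 -1)], sign=+1
⇒ 4πI² = 18/35
I = (-1)√(18/35/(4π)) = -0.20230066

-0.202301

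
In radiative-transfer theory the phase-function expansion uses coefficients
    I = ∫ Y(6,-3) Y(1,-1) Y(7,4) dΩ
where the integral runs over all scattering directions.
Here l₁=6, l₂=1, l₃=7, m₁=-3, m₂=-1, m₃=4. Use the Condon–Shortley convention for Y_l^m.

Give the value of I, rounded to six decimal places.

0.259489

Rules hold: Σm=0, L=14 even, 5≤7≤7.
N = 13·3·15 = 585
Δ = 0!·12!·2!/15! = 1/1365
Racah Σ t=0..0: t=0:+1/518400 = 1/518400
⇒ 3j(6 1 7; 0 0 0)² = 7/195, sgn -1
Racah Σ t=0..0: t=0:+1/4354560 = 1/4354560
⇒ 3j(6 1 7; -3 -1 4)² = 11/273, sgn -1
4πI² = N·(3j₀)²·(3jₘ)² = 11/13
I = +1·√(0.846154/4π) = 0.25948947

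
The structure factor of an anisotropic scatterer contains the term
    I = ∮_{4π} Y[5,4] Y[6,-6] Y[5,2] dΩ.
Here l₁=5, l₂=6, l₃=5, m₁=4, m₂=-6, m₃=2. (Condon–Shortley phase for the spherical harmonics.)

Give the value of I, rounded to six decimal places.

Checks pass: Σm=0; 16 even; l₃=5∈[1,11].
(2·5+1)(2·6+1)(2·5+1) = 1573
Δ: 6! 4! 6! / 17! → 1/28588560
sum: t=1:−1/345600 t=2:+1/13824 t=3:−1/5184 t=4:+1/13824 t=5:−1/345600 = -7/129600
3j²(5 6 5; 0 0 0) = Δ·Π!·Σ² = 80/7293  (sign +1)
sum: t=0:+1/3110400 = 1/3110400
3j²(5 6 5; 4 -6 2) = Δ·Π!·Σ² = 21/1105  (sign -1)
combine: 4πI² = 1573·80/7293·21/1105 = 1232/3757
take √, sign -1: I = -0.16153991

-0.161540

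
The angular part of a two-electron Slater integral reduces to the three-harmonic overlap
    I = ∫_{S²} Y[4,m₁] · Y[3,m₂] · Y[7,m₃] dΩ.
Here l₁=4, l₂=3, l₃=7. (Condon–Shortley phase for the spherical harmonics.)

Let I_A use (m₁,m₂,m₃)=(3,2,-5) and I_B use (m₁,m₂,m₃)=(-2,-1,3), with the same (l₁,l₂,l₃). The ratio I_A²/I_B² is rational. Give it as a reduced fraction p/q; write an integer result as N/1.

Same 4,3,7: normalisation and zero-m 3j drop out of the ratio.
A: Δ: 0! 8! 6! / 15! → 1/45045; sum: t=0:+1/604800 = 1/604800; 3j²(4 3 7; 3 2 -5) = Δ·Π!·Σ² = 16/455  (sign +1)
B: Δ: 0! 8! 6! / 15! → 1/45045; sum: t=0:+1/69120 = 1/69120; 3j²(4 3 7; -2 -1 3) = Δ·Π!·Σ² = 4/143  (sign +1)
I_A²/I_B² = (16/455)/(4/143) = 44/35

44/35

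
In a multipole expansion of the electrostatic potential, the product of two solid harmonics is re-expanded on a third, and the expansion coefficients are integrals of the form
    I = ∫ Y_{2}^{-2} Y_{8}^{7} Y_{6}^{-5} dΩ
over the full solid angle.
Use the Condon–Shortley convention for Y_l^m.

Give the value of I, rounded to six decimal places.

Checks pass: Σm=0; 16 even; l₃=6∈[6,10].
(2·2+1)(2·8+1)(2·6+1) = 1105
Δ: 4! 0! 12! / 17! → 1/30940
sum: t=2:+1/2073600 = 1/2073600
3j²(2 8 6; 0 0 0) = Δ·Π!·Σ² = 28/1105  (sign +1)
sum: t=4:+1/958003200 = 1/958003200
3j²(2 8 6; -2 7 -5) = Δ·Π!·Σ² = 3/68  (sign -1)
combine: 4πI² = 1105·28/1105·3/68 = 21/17
take √, sign -1: I = -0.31353083

-0.313531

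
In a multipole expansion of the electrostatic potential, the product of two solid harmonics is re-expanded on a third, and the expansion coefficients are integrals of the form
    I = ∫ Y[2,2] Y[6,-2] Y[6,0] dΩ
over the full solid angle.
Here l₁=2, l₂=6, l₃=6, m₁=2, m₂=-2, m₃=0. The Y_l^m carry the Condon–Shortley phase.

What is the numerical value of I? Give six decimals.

Rules hold: Σm=0, L=14 even, 4≤6≤8.
N = 5·13·13 = 845
Δ = 2!·2!·10!/15! = 1/90090
Racah Σ t=0..2: t=0:+1/69120 t=1:−1/14400 t=2:+1/69120 = -7/172800
⇒ 3j(2 6 6; 0 0 0)² = 14/715, sgn -1
Racah Σ t=0..0: t=0:+1/69120 = 1/69120
⇒ 3j(2 6 6; 2 -2 0)² = 4/143, sgn +1
4πI² = N·(3j₀)²·(3jₘ)² = 56/121
I = -1·√(0.46281/4π) = -0.19190947

-0.191909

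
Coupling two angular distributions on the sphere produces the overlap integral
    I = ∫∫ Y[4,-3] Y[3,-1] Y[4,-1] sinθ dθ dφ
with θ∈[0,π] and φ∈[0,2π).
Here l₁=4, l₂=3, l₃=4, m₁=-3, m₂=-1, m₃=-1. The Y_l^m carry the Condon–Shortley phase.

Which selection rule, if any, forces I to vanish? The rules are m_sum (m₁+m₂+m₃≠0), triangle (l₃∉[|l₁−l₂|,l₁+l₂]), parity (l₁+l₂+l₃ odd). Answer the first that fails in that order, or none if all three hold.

Σmᵢ = -5  ✗
l₃∈[|l₁−l₂|,l₁+l₂]=[1,7], have l₃=4
Σlᵢ = 11 ⇒ odd

m_sum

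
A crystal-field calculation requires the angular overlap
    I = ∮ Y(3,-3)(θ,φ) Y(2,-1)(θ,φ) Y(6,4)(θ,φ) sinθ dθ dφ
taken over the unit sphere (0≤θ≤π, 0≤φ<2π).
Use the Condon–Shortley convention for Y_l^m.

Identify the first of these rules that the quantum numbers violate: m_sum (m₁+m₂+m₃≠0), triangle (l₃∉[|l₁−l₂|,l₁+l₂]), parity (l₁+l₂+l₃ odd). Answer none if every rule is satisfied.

azimuthal sum: -3 − 1 + 4 = 0  ✓
1 ≤ 6 ≤ 5 (triangle on l)  ✗
L = 3 + 2 + 6 = 11 (odd)

triangle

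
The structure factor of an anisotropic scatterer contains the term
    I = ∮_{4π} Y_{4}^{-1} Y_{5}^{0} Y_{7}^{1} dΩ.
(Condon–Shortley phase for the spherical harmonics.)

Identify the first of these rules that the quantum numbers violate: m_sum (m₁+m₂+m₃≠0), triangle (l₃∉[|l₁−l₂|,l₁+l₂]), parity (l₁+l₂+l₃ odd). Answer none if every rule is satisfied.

none

m₁+m₂+m₃ = -1 + 0 + 1 = 0  ✓
triangle: |4−5|=1 ≤ l₃=7 ≤ 4+5=9  ✓
parity: l₁+l₂+l₃ = 16 is even  ✓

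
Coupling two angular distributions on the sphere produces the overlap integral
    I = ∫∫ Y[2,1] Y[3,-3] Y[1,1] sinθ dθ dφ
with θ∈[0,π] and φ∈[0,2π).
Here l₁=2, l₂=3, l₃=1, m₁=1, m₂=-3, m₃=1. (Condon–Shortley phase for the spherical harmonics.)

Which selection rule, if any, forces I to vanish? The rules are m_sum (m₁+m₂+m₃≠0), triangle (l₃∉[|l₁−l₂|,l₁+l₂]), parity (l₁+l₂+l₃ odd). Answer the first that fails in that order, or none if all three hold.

azimuthal sum: 1 − 3 + 1 = -1  ✗
1 ≤ 1 ≤ 5 (triangle on l)
L = 2 + 3 + 1 = 6 (even)

m_sum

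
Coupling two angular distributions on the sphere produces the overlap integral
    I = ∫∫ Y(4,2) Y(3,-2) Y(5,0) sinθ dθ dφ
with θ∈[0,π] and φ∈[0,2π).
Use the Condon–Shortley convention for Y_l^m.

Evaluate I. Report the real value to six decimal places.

Rules hold: Σm=0, L=12 even, 1≤5≤7.
N = 9·7·11 = 693
Δ = 2!·6!·4!/13! = 1/180180
Racah Σ t=0..2: t=0:+1/576 t=1:−1/144 t=2:+1/576 = -1/288
⇒ 3j(4 3 5; 0 0 0)² = 20/1001, sgn +1
Racah Σ t=0..1: t=0:+1/576 t=1:−1/2880 = 1/720
⇒ 3j(4 3 5; 2 -2 0)² = 80/3003, sgn -1
4πI² = N·(3j₀)²·(3jₘ)² = 4800/13013
I = -1·√(0.368862/4π) = -0.17132746

-0.171327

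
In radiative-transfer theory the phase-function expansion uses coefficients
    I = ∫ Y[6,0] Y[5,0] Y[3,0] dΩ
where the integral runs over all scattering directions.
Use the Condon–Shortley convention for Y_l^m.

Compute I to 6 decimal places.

m-sum 0 ✓  L=14 even ✓  1≤3≤11 ✓
Π(2lᵢ+1) = 13×11×7 = 1001
triangle coeff Δ(6,5,3) = 1/675675
Σ_t [3,5]: t=3:−1/8640 t=4:+1/2304 t=5:−1/8640 = 7/34560
(3j)²=7/429 [(6 5 3; 0 0 0)], sign=-1
(m-triple is (0,0,0) — same symbol as above.)
⇒ 4πI² = 343/1287
I = (+1)√(343/1287/(4π)) = 0.14563067

0.145631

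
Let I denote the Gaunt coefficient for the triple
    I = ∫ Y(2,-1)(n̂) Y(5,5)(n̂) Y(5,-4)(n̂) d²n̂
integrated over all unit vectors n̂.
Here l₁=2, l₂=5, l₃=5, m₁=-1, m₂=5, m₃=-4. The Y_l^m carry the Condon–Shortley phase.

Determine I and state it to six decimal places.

-0.187924

Checks pass: Σm=0; 12 even; l₃=5∈[3,7].
(2·2+1)(2·5+1)(2·5+1) = 605
Δ: 2! 2! 8! / 13! → 1/38610
sum: t=0:+1/2880 t=1:−1/576 t=2:+1/2880 = -1/960
3j²(2 5 5; 0 0 0) = Δ·Π!·Σ² = 10/429  (sign +1)
sum: t=2:+1/80640 = 1/80640
3j²(2 5 5; -1 5 -4) = Δ·Π!·Σ² = 9/286  (sign -1)
combine: 4πI² = 605·10/429·9/286 = 75/169
take √, sign -1: I = -0.18792404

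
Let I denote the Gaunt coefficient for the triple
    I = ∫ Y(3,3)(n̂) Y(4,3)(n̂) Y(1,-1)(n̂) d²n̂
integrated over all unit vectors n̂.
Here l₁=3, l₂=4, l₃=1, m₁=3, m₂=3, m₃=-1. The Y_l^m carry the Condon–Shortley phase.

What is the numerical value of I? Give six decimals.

0.000000

Σmᵢ = 5 ≠ 0, so the φ-integral vanishes; I = 0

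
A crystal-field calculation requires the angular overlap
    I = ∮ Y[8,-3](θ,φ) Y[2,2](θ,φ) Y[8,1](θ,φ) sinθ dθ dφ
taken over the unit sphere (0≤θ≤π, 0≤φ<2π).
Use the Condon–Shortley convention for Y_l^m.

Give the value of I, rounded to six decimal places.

Rules hold: Σm=0, L=18 even, 6≤8≤10.
N = 17·5·17 = 1445
Δ = 2!·14!·2!/19! = 1/348840
Racah Σ t=0..2: t=0:+1/116121600 t=1:−1/25401600 t=2:+1/116121600 = -1/45158400
⇒ 3j(8 2 8; 0 0 0)² = 24/1615, sgn -1
Racah Σ t=2..2: t=2:+1/174182400 = 1/174182400
⇒ 3j(8 2 8; -3 2 1)² = 77/3876, sgn -1
4πI² = N·(3j₀)²·(3jₘ)² = 154/361
I = +1·√(0.426593/4π) = 0.18424759

0.184248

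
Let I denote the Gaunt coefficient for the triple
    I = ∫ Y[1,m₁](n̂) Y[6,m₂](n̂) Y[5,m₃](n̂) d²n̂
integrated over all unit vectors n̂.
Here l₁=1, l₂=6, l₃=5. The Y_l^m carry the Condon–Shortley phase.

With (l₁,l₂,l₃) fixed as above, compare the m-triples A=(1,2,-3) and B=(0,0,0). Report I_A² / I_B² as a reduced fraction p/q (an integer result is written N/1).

l's match ⇒ only the (l;m) 3-j factors differ between A and B.
A: triangle coeff Δ(1,6,5) = 1/858; Σ_t [0,0]: t=0:+1/161280 = 1/161280; (3j)²=1/143 [(1 6 5; 1 2 -3)], sign=+1
B: triangle coeff Δ(1,6,5) = 1/858; Σ_t [1,1]: t=1:−1/14400 = -1/14400; (3j)²=6/143 [(1 6 5; 0 0 0)], sign=+1
I_A²/I_B² = (1/143)/(6/143) = 1/6

1/6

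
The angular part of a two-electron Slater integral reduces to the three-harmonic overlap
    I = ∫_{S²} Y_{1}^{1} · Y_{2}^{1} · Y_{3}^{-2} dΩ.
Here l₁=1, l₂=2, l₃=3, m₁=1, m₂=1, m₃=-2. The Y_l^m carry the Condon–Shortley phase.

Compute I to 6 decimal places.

Rules hold: Σm=0, L=6 even, 1≤3≤3.
N = 3·5·7 = 105
Δ = 0!·2!·4!/7! = 1/105
Racah Σ t=0..0: t=0:+1/4 = 1/4
⇒ 3j(1 2 3; 0 0 0)² = 3/35, sgn -1
Racah Σ t=0..0: t=0:+1/12 = 1/12
⇒ 3j(1 2 3; 1 1 -2)² = 2/21, sgn -1
4πI² = N·(3j₀)²·(3jₘ)² = 6/7
I = +1·√(0.857143/4π) = 0.26116903

0.261169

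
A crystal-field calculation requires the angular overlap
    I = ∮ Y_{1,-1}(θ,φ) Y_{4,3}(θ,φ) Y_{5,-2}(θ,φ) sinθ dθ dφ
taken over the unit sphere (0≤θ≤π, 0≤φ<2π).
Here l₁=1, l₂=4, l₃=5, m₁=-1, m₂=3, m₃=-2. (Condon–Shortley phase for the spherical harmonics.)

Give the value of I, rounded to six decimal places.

0.085055

Checks pass: Σm=0; 10 even; l₃=5∈[3,5].
(2·1+1)(2·4+1)(2·5+1) = 297
Δ: 0! 2! 8! / 11! → 1/495
sum: t=0:+1/576 = 1/576
3j²(1 4 5; 0 0 0) = Δ·Π!·Σ² = 5/99  (sign -1)
sum: t=0:+1/10080 = 1/10080
3j²(1 4 5; -1 3 -2) = Δ·Π!·Σ² = 1/165  (sign -1)
combine: 4πI² = 297·5/99·1/165 = 1/11
take √, sign +1: I = 0.08505478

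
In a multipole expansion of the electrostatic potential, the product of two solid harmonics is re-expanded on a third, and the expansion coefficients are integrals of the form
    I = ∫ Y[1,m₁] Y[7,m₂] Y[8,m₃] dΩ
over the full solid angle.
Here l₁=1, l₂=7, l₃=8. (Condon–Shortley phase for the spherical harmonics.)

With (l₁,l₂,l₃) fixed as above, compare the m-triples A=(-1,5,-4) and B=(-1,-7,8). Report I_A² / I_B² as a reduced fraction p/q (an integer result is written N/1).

1/20

Same 1,7,8: normalisation and zero-m 3j drop out of the ratio.
A: Δ: 0! 2! 14! / 17! → 1/2040; sum: t=0:+1/1916006400 = 1/1916006400; 3j²(1 7 8; -1 5 -4) = Δ·Π!·Σ² = 1/340  (sign +1)
B: Δ: 0! 2! 14! / 17! → 1/2040; sum: t=0:+1/174356582400 = 1/174356582400; 3j²(1 7 8; -1 -7 8) = Δ·Π!·Σ² = 1/17  (sign +1)
I_A²/I_B² = (1/340)/(1/17) = 1/20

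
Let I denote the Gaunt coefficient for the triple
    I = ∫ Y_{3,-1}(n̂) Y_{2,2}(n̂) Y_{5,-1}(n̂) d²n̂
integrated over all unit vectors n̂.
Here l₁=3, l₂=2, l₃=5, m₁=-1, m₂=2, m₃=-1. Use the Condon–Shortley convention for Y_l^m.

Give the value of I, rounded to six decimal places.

Checks pass: Σm=0; 10 even; l₃=5∈[1,5].
(2·3+1)(2·2+1)(2·5+1) = 385
Δ: 0! 6! 4! / 11! → 1/2310
sum: t=0:+1/144 = 1/144
3j²(3 2 5; 0 0 0) = Δ·Π!·Σ² = 10/231  (sign -1)
sum: t=0:+1/1152 = 1/1152
3j²(3 2 5; -1 2 -1) = Δ·Π!·Σ² = 1/154  (sign +1)
combine: 4πI² = 385·10/231·1/154 = 25/231
take √, sign -1: I = -0.09280237

-0.092802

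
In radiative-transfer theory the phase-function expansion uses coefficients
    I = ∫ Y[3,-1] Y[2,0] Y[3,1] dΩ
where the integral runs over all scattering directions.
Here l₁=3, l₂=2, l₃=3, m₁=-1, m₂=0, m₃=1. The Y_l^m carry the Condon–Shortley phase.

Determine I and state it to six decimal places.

-0.126157

Checks pass: Σm=0; 8 even; l₃=3∈[1,5].
(2·3+1)(2·2+1)(2·3+1) = 245
Δ: 2! 4! 2! / 9! → 1/3780
sum: t=0:+1/24 t=1:−1/4 t=2:+1/24 = -1/6
3j²(3 2 3; 0 0 0) = Δ·Π!·Σ² = 4/105  (sign +1)
sum: t=0:+1/96 t=1:−1/6 t=2:+1/16 = -3/32
3j²(3 2 3; -1 0 1) = Δ·Π!·Σ² = 3/140  (sign -1)
combine: 4πI² = 245·4/105·3/140 = 1/5
take √, sign -1: I = -0.12615663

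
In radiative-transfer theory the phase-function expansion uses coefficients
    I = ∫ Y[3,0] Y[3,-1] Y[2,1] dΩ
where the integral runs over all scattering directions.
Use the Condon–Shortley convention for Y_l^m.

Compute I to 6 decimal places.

Rules hold: Σm=0, L=8 even, 0≤2≤6.
N = 7·7·5 = 245
Δ = 4!·2!·2!/9! = 1/3780
Racah Σ t=1..3: t=1:−1/24 t=2:+1/4 t=3:−1/24 = 1/6
⇒ 3j(3 3 2; 0 0 0)² = 4/105, sgn +1
Racah Σ t=1..2: t=1:−1/12 t=2:+1/8 = 1/24
⇒ 3j(3 3 2; 0 -1 1)² = 1/210, sgn -1
4πI² = N·(3j₀)²·(3jₘ)² = 2/45
I = -1·√(0.0444444/4π) = -0.05947080

-0.059471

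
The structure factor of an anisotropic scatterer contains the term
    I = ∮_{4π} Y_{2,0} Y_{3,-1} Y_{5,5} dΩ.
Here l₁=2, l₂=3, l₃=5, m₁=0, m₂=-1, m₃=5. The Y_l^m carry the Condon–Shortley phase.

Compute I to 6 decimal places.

0.000000

Σmᵢ = 4 ≠ 0, so the φ-integral vanishes; I = 0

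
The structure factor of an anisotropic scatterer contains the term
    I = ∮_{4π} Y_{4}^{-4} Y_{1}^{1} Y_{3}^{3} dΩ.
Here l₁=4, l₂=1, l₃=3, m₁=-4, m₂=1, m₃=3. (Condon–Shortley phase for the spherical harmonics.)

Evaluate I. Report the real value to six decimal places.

Checks pass: Σm=0; 8 even; l₃=3∈[3,5].
(2·4+1)(2·1+1)(2·3+1) = 189
Δ: 2! 6! 0! / 9! → 1/252
sum: t=1:−1/36 = -1/36
3j²(4 1 3; 0 0 0) = Δ·Π!·Σ² = 4/63  (sign +1)
sum: t=2:+1/1440 = 1/1440
3j²(4 1 3; -4 1 3) = Δ·Π!·Σ² = 1/9  (sign +1)
combine: 4πI² = 189·4/63·1/9 = 4/3
take √, sign +1: I = 0.32573501

0.325735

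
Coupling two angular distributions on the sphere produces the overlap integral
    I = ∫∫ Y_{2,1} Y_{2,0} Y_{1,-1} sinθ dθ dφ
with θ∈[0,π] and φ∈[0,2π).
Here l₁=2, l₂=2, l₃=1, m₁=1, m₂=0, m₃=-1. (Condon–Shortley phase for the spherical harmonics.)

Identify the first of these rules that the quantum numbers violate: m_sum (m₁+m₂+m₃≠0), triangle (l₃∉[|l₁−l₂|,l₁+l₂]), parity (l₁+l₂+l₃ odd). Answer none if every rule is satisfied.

parity

azimuthal sum: 1 + 0 − 1 = 0  ✓
0 ≤ 1 ≤ 4 (triangle on l)  ✓
L = 2 + 2 + 1 = 5 (odd)  ✗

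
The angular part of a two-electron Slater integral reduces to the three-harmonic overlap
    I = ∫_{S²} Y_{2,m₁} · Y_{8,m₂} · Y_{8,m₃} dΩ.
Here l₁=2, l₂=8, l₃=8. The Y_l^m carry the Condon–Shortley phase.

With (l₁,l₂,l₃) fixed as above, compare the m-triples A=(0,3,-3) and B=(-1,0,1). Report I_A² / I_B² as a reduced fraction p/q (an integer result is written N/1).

Same 2,8,8: normalisation and zero-m 3j drop out of the ratio.
A: Δ: 2! 2! 14! / 19! → 1/348840; sum: t=0:+1/958003200 t=1:−1/87091200 t=2:+1/174182400 = -1/212889600; 3j²(2 8 8; 0 3 -3) = Δ·Π!·Σ² = 15/2584  (sign +1)
B: Δ: 2! 2! 14! / 19! → 1/348840; sum: t=1:−1/50803200 t=2:+1/58060800 = -1/406425600; 3j²(2 8 8; -1 0 1) = Δ·Π!·Σ² = 1/3230  (sign +1)
I_A²/I_B² = (15/2584)/(1/3230) = 75/4

75/4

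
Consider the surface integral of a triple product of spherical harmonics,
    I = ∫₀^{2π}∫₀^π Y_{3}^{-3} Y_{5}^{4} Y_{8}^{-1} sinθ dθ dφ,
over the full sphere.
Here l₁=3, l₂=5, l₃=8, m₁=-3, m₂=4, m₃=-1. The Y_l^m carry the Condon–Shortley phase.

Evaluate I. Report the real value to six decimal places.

Rules hold: Σm=0, L=16 even, 2≤8≤8.
N = 7·11·17 = 1309
Δ = 0!·6!·10!/17! = 1/136136
Racah Σ t=0..0: t=0:+1/518400 = 1/518400
⇒ 3j(3 5 8; 0 0 0)² = 56/2431, sgn +1
Racah Σ t=0..0: t=0:+1/261273600 = 1/261273600
⇒ 3j(3 5 8; -3 4 -1)² = 1/19448, sgn -1
4πI² = N·(3j₀)²·(3jₘ)² = 49/31603
I = -1·√(0.00155049/4π) = -0.01110782

-0.011108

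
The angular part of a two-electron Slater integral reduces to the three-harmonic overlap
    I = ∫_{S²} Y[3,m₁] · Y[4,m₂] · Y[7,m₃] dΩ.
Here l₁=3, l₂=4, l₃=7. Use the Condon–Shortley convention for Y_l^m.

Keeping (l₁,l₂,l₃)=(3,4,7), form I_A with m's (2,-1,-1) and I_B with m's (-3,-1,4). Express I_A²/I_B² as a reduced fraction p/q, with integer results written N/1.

Shared (l₁,l₂,l₃)=(3,4,7): N and (l;000)² cancel in I_A²/I_B².
A: Δ = 0!·6!·8!/15! = 1/45045; Racah Σ t=0..0: t=0:+1/86400 = 1/86400; ⇒ 3j(3 4 7; 2 -1 -1)² = 16/2145, sgn +1
B: Δ = 0!·6!·8!/15! = 1/45045; Racah Σ t=0..0: t=0:+1/518400 = 1/518400; ⇒ 3j(3 4 7; -3 -1 4)² = 2/195, sgn -1
I_A²/I_B² = (16/2145)/(2/195) = 8/11

8/11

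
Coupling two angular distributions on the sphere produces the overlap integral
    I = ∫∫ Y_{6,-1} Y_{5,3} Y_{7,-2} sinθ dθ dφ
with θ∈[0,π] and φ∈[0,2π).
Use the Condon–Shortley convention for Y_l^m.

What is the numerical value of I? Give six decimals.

m-sum 0 ✓  L=18 even ✓  1≤7≤11 ✓
Π(2lᵢ+1) = 13×11×15 = 2145
triangle coeff Δ(6,5,7) = 1/174594420
Σ_t [0,4]: t=0:+1/4147200 t=1:−1/207360 t=2:+1/82944 t=3:−1/207360 t=4:+1/4147200 = 1/345600
(3j)²=420/46189 [(6 5 7; 0 0 0)], sign=-1
Σ_t [2,4]: t=2:+1/2073600 t=3:−1/414720 t=4:+1/829440 = -1/1382400
(3j)²=294/46189 [(6 5 7; -1 3 -2)], sign=+1
⇒ 4πI² = 1852200/14919047
I = (-1)√(1852200/14919047/(4π)) = -0.09939590

-0.099396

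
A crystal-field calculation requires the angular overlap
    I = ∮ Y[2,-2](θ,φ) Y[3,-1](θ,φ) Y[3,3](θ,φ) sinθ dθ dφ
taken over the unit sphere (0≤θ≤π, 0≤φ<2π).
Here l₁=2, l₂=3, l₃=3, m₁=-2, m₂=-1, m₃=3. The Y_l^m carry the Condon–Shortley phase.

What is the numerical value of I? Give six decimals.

Checks pass: Σm=0; 8 even; l₃=3∈[1,5].
(2·2+1)(2·3+1)(2·3+1) = 245
Δ: 2! 2! 4! / 9! → 1/3780
sum: t=0:+1/24 t=1:−1/4 t=2:+1/24 = -1/6
3j²(2 3 3; 0 0 0) = Δ·Π!·Σ² = 4/105  (sign +1)
sum: t=2:+1/96 = 1/96
3j²(2 3 3; -2 -1 3) = Δ·Π!·Σ² = 1/42  (sign +1)
combine: 4πI² = 245·4/105·1/42 = 2/9
take √, sign +1: I = 0.13298076

0.132981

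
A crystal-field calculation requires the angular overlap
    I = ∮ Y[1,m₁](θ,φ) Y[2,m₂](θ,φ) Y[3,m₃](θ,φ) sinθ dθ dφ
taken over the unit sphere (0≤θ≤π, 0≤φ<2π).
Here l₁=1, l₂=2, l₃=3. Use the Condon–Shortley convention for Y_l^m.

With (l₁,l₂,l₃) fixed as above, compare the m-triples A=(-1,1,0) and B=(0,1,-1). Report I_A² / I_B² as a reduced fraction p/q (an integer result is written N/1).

3/8

Shared (l₁,l₂,l₃)=(1,2,3): N and (l;000)² cancel in I_A²/I_B².
A: Δ = 0!·2!·4!/7! = 1/105; Racah Σ t=0..0: t=0:+1/12 = 1/12; ⇒ 3j(1 2 3; -1 1 0)² = 1/35, sgn -1
B: Δ = 0!·2!·4!/7! = 1/105; Racah Σ t=0..0: t=0:+1/6 = 1/6; ⇒ 3j(1 2 3; 0 1 -1)² = 8/105, sgn +1
I_A²/I_B² = (1/35)/(8/105) = 3/8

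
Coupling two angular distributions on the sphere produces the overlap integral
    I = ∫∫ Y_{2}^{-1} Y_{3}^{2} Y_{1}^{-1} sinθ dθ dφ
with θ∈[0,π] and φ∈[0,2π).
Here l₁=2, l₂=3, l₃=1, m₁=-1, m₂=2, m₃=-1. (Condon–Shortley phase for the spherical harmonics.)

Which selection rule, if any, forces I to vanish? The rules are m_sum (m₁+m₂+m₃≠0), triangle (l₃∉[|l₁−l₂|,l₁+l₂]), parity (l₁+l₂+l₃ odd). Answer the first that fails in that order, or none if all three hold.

Σmᵢ = 0  ✓
l₃∈[|l₁−l₂|,l₁+l₂]=[1,5], have l₃=1  ✓
Σlᵢ = 6 ⇒ even  ✓

none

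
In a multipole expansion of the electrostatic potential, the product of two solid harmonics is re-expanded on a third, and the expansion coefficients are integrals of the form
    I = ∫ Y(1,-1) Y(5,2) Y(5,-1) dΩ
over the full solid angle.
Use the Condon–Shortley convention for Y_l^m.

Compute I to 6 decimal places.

l₁+l₂+l₃=11 is odd: 3j(l;000)=0 ⇒ I=0

0.000000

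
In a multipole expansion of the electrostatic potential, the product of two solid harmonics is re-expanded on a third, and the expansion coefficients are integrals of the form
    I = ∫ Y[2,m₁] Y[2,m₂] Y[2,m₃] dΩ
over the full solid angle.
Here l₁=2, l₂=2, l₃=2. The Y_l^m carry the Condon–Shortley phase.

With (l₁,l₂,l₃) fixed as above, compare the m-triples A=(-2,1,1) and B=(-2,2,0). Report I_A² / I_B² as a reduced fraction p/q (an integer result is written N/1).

l's match ⇒ only the (l;m) 3-j factors differ between A and B.
A: triangle coeff Δ(2,2,2) = 1/630; Σ_t [2,2]: t=2:+1/4 = 1/4; (3j)²=3/35 [(2 2 2; -2 1 1)], sign=-1
B: triangle coeff Δ(2,2,2) = 1/630; Σ_t [2,2]: t=2:+1/8 = 1/8; (3j)²=2/35 [(2 2 2; -2 2 0)], sign=+1
I_A²/I_B² = (3/35)/(2/35) = 3/2

3/2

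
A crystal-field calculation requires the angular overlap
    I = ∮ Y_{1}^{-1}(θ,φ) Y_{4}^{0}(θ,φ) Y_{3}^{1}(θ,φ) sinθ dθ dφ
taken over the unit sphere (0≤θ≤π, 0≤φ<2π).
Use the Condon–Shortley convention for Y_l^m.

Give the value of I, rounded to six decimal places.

Checks pass: Σm=0; 8 even; l₃=3∈[3,5].
(2·1+1)(2·4+1)(2·3+1) = 189
Δ: 2! 0! 6! / 9! → 1/252
sum: t=1:−1/36 = -1/36
3j²(1 4 3; 0 0 0) = Δ·Π!·Σ² = 4/63  (sign +1)
sum: t=2:+1/96 = 1/96
3j²(1 4 3; -1 0 1) = Δ·Π!·Σ² = 1/42  (sign +1)
combine: 4πI² = 189·4/63·1/42 = 2/7
take √, sign +1: I = 0.15078601

0.150786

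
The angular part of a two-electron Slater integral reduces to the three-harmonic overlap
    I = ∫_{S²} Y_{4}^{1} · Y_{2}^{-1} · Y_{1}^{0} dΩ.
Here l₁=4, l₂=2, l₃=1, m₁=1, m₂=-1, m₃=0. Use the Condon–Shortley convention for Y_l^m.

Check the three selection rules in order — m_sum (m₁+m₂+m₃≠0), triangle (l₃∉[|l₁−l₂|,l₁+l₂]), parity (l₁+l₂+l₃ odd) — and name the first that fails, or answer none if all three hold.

triangle

Σmᵢ = 0  ✓
l₃∈[|l₁−l₂|,l₁+l₂]=[2,6], have l₃=1  ✗
Σlᵢ = 7 ⇒ odd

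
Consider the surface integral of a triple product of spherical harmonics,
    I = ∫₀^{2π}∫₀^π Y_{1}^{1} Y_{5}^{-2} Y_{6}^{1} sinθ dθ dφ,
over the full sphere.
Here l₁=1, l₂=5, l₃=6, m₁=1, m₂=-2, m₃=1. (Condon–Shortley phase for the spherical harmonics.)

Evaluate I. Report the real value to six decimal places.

-0.129207

Checks pass: Σm=0; 12 even; l₃=6∈[4,6].
(2·1+1)(2·5+1)(2·6+1) = 429
Δ: 0! 2! 10! / 13! → 1/858
sum: t=0:+1/14400 = 1/14400
3j²(1 5 6; 0 0 0) = Δ·Π!·Σ² = 6/143  (sign +1)
sum: t=0:+1/60480 = 1/60480
3j²(1 5 6; 1 -2 1) = Δ·Π!·Σ² = 5/429  (sign -1)
combine: 4πI² = 429·6/143·5/429 = 30/143
take √, sign -1: I = -0.12920749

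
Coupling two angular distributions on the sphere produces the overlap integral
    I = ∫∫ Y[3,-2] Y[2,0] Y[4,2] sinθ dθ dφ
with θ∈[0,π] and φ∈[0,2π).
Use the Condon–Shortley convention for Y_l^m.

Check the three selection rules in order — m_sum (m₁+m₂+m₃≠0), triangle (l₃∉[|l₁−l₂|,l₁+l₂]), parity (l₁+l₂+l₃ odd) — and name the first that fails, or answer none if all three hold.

azimuthal sum: -2 + 0 + 2 = 0  ✓
1 ≤ 4 ≤ 5 (triangle on l)  ✓
L = 3 + 2 + 4 = 9 (odd)  ✗

parity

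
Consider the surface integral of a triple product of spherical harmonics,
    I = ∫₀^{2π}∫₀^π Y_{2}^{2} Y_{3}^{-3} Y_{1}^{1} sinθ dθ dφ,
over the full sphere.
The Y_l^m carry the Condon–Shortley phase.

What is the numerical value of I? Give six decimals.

Checks pass: Σm=0; 6 even; l₃=1∈[1,5].
(2·2+1)(2·3+1)(2·1+1) = 105
Δ: 4! 0! 2! / 7! → 1/105
sum: t=2:+1/4 = 1/4
3j²(2 3 1; 0 0 0) = Δ·Π!·Σ² = 3/35  (sign -1)
sum: t=0:+1/48 = 1/48
3j²(2 3 1; 2 -3 1) = Δ·Π!·Σ² = 1/7  (sign +1)
combine: 4πI² = 105·3/35·1/7 = 9/7
take √, sign -1: I = -0.31986543

-0.319865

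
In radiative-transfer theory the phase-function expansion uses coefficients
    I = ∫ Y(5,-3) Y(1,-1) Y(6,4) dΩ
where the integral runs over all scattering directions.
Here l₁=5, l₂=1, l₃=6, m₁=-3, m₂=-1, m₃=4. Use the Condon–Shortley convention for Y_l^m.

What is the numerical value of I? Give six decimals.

Rules hold: Σm=0, L=12 even, 4≤6≤6.
N = 11·3·13 = 429
Δ = 0!·10!·2!/13! = 1/858
Racah Σ t=0..0: t=0:+1/14400 = 1/14400
⇒ 3j(5 1 6; 0 0 0)² = 6/143, sgn +1
Racah Σ t=0..0: t=0:+1/161280 = 1/161280
⇒ 3j(5 1 6; -3 -1 4)² = 15/286, sgn +1
4πI² = N·(3j₀)²·(3jₘ)² = 135/143
I = +1·√(0.944056/4π) = 0.27409047

0.274090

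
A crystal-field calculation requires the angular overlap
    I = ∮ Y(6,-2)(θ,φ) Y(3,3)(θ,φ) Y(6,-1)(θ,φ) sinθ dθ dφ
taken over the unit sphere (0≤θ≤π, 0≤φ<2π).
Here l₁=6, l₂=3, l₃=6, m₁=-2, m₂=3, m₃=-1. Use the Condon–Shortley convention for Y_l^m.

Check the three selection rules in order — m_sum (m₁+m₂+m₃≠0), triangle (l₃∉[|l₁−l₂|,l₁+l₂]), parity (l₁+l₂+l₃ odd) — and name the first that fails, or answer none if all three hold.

Σmᵢ = 0  ✓
l₃∈[|l₁−l₂|,l₁+l₂]=[3,9], have l₃=6  ✓
Σlᵢ = 15 ⇒ odd  ✗

parity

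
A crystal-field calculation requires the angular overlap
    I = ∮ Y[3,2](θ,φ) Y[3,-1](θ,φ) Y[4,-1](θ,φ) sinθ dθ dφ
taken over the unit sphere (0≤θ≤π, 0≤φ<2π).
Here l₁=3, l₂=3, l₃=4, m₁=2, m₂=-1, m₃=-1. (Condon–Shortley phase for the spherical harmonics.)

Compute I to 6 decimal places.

0.145070

Checks pass: Σm=0; 10 even; l₃=4∈[0,6].
(2·3+1)(2·3+1)(2·4+1) = 441
Δ: 2! 4! 4! / 11! → 1/34650
sum: t=0:+1/72 t=1:−1/16 t=2:+1/72 = -5/144
3j²(3 3 4; 0 0 0) = Δ·Π!·Σ² = 2/77  (sign -1)
sum: t=0:+1/48 t=1:−1/144 = 1/72
3j²(3 3 4; 2 -1 -1) = Δ·Π!·Σ² = 16/693  (sign -1)
combine: 4πI² = 441·2/77·16/693 = 32/121
take √, sign +1: I = 0.14506992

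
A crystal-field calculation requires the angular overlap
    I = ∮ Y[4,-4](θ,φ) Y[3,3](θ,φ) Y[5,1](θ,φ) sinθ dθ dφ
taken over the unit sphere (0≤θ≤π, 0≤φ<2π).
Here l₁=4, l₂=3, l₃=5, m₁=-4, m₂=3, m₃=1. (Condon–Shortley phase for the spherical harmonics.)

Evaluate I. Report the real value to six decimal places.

0.050679

Rules hold: Σm=0, L=12 even, 1≤5≤7.
N = 9·7·11 = 693
Δ = 2!·6!·4!/13! = 1/180180
Racah Σ t=0..2: t=0:+1/576 t=1:−1/144 t=2:+1/576 = -1/288
⇒ 3j(4 3 5; 0 0 0)² = 20/1001, sgn +1
Racah Σ t=2..2: t=2:+1/34560 = 1/34560
⇒ 3j(4 3 5; -4 3 1)² = 1/429, sgn +1
4πI² = N·(3j₀)²·(3jₘ)² = 60/1859
I = +1·√(0.0322754/4π) = 0.05067935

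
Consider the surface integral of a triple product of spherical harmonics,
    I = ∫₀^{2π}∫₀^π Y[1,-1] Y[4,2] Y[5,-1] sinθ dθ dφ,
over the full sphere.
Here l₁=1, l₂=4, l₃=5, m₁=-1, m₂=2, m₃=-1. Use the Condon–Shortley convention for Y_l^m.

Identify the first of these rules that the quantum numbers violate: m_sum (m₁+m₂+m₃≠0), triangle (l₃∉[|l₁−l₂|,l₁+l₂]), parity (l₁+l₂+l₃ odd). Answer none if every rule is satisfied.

none

m₁+m₂+m₃ = -1 + 2 − 1 = 0  ✓
triangle: |1−4|=3 ≤ l₃=5 ≤ 1+4=5  ✓
parity: l₁+l₂+l₃ = 10 is even  ✓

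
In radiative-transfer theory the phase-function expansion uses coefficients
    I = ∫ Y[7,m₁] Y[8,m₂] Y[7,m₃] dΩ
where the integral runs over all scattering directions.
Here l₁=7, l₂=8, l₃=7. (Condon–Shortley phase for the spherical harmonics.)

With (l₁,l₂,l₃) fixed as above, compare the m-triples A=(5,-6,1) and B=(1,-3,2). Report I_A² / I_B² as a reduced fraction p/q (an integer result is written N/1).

Same 7,8,7: normalisation and zero-m 3j drop out of the ratio.
A: Δ: 8! 6! 8! / 23! → 1/22086194130; sum: t=0:+1/2786918400 t=1:−1/3048192000 t=2:+1/41803776000 = 1/18289152000; 3j²(7 8 7; 5 -6 1) = Δ·Π!·Σ² = 512/780045  (sign +1)
B: Δ: 8! 6! 8! / 23! → 1/22086194130; sum: t=0:+1/20901888000 t=1:−1/348364800 t=2:+1/49766400 t=3:−1/37324800 t=4:+1/139345920 t=5:−1/3483648000 = -11/4180377600; 3j²(7 8 7; 1 -3 2) = Δ·Π!·Σ² = 550/289731  (sign +1)
I_A²/I_B² = (512/780045)/(550/289731) = 3328/9625

3328/9625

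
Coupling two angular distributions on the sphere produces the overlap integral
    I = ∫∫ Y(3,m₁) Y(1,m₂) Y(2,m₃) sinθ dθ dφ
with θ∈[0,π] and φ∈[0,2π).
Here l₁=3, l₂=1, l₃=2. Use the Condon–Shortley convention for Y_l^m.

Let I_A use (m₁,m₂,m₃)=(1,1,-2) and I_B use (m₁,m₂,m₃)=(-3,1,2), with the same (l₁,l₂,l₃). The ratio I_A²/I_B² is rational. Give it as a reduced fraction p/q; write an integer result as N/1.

1/15

Shared (l₁,l₂,l₃)=(3,1,2): N and (l;000)² cancel in I_A²/I_B².
A: Δ = 2!·4!·0!/7! = 1/105; Racah Σ t=2..2: t=2:+1/48 = 1/48; ⇒ 3j(3 1 2; 1 1 -2)² = 1/105, sgn +1
B: Δ = 2!·4!·0!/7! = 1/105; Racah Σ t=2..2: t=2:+1/48 = 1/48; ⇒ 3j(3 1 2; -3 1 2)² = 1/7, sgn +1
I_A²/I_B² = (1/105)/(1/7) = 1/15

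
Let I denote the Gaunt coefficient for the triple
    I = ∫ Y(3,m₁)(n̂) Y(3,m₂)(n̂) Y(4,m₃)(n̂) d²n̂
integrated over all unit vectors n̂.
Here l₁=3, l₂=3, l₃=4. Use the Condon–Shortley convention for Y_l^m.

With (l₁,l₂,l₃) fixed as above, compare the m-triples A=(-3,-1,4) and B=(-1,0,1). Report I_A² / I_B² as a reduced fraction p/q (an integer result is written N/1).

l's match ⇒ only the (l;m) 3-j factors differ between A and B.
A: triangle coeff Δ(3,3,4) = 1/34650; Σ_t [2,2]: t=2:+1/1152 = 1/1152; (3j)²=1/33 [(3 3 4; -3 -1 4)], sign=+1
B: triangle coeff Δ(3,3,4) = 1/34650; Σ_t [0,2]: t=0:+1/288 t=1:−1/24 t=2:+1/48 = -5/288; (3j)²=5/462 [(3 3 4; -1 0 1)], sign=+1
I_A²/I_B² = (1/33)/(5/462) = 14/5

14/5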